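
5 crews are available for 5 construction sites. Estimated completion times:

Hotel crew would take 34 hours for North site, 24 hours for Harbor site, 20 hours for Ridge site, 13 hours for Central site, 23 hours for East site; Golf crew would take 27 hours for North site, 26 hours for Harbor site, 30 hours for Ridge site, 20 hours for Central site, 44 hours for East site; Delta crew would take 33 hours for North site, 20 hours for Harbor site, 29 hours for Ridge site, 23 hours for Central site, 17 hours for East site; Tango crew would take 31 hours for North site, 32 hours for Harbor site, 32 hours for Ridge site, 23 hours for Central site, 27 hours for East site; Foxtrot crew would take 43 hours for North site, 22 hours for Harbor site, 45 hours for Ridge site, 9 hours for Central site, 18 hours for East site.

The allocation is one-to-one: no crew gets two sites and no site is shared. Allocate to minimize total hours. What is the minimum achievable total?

Min total: 103 hours

This is the linear assignment problem.
Optimal: Hotel crew→Ridge site (20 hours), Golf crew→North site (27 hours), Delta crew→Harbor site (20 hours), Tango crew→East site (27 hours), Foxtrot crew→Central site (9 hours) — total 20+27+20+27+9 = 103 hours.
Row-greedy (each crew in turn takes its cheapest remaining site) gives 132 hours, worse by 29.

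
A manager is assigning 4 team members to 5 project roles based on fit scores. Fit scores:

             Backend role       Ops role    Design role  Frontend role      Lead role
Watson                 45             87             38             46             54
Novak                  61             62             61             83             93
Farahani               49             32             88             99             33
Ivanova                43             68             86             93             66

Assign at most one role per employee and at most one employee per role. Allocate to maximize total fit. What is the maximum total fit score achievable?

Treat this as an assignment problem: match each employee to one role.
Optimal: Watson→Ops role (87 pts), Novak→Lead role (93 pts), Farahani→Frontend role (99 pts), Ivanova→Design role (86 pts) — total 87+93+99+86 = 365 pts.
Column-greedy (each role in turn goes to its best remaining employee) gives 329 pts, worse by 36.
Every other assignment is strictly worse.

Maximum total: 365 pts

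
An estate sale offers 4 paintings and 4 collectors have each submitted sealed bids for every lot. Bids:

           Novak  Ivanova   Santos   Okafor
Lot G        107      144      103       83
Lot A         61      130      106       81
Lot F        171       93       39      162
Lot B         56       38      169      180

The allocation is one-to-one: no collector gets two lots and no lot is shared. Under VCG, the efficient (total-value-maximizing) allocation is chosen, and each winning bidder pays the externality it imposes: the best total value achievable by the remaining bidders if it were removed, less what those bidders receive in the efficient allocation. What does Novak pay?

Efficient allocation: Novak→Lot F ($171), Ivanova→Lot G ($144), Santos→Lot A ($106), Okafor→Lot B ($180); total welfare W = $601.
Novak receives Lot F at value $171, so the others get W − 171 = $430.
Without Novak: best allocation of the remaining 3 bidders over all 4 lots is Ivanova→Lot G ($144), Santos→Lot B ($169), Okafor→Lot F ($162), total $475.
VCG payment = (others' best without Novak) − (others' welfare with Novak) = 475 − 430 = $45.

Novak pays $45.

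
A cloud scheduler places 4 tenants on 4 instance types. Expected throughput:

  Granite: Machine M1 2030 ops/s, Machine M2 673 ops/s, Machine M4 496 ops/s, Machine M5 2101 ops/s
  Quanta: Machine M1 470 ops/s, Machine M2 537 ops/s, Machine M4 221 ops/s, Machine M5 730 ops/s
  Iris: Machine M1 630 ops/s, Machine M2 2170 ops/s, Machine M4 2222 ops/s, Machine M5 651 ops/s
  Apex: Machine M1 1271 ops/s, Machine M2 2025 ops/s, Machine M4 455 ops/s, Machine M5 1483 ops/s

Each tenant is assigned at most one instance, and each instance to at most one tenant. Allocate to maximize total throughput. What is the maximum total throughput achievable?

Optimal: Granite→Machine M1 (2030 ops/s), Quanta→Machine M5 (730 ops/s), Iris→Machine M4 (2222 ops/s), Apex→Machine M2 (2025 ops/s) — total 2030+730+2222+2025 = 7007 ops/s.
Row-greedy (each tenant in turn takes its best remaining instance) gives 6131 ops/s, worse by 876.
Next-best assignment: Granite→Machine M5, Quanta→Machine M1, Iris→Machine M4, Apex→Machine M2 = 6818 ops/s.
Swapping Quanta↔Iris (Quanta→Machine M4 221 ops/s, Iris→Machine M5 651 ops/s) loses 2080.

Maximum total: 7007 ops/s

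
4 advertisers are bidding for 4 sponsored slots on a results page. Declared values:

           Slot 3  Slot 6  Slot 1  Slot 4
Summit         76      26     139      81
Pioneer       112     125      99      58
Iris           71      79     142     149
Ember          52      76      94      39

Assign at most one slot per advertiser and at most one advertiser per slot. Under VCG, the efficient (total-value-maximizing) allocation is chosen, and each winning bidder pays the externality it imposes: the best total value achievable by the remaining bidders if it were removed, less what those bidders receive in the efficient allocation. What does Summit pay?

Efficient allocation: Summit→Slot 1 ($139), Pioneer→Slot 3 ($112), Iris→Slot 4 ($149), Ember→Slot 6 ($76); total welfare W = $476.
Summit receives Slot 1 at value $139, so the others get W − 139 = $337.
Without Summit: best allocation of the remaining 3 bidders over all 4 slots is Pioneer→Slot 6 ($125), Iris→Slot 4 ($149), Ember→Slot 1 ($94), total $368.
VCG payment = (others' best without Summit) − (others' welfare with Summit) = 368 − 337 = $31.

Summit pays $31.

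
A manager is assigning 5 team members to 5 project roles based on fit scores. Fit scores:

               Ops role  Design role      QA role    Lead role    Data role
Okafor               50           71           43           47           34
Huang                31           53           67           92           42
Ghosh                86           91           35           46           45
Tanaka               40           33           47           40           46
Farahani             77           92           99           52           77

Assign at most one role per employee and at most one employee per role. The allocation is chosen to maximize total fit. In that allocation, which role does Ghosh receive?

Optimal: Okafor→Design role (71 pts), Huang→Lead role (92 pts), Ghosh→Ops role (86 pts), Tanaka→Data role (46 pts), Farahani→QA role (99 pts) — total 71+92+86+46+99 = 394 pts.
Max-entry greedy (repeatedly take the single best remaining cell) gives 378 pts, worse by 16.
Next-best assignment: Okafor→Ops role, Huang→Lead role, Ghosh→Design role, Tanaka→Data role, Farahani→QA role = 378 pts.
Ghosh's own top role is Design role (91 pts), but forcing Ghosh→Design role and reassigning the rest optimally gives only 378 pts — worse by 16.

Ghosh receives Ops role.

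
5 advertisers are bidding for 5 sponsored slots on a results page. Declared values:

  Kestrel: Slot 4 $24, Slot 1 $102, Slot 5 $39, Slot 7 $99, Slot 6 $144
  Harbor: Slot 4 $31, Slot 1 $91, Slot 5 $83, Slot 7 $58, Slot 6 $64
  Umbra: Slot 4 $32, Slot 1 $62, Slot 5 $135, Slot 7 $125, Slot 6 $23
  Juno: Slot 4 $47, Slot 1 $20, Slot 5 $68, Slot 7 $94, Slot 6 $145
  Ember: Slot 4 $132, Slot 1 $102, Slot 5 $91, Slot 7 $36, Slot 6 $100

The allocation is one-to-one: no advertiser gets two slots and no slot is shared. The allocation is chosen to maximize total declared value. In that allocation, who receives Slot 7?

This is a one-to-one assignment (maximum-weight bipartite matching).
Optimal: Kestrel→Slot 7 ($99), Harbor→Slot 1 ($91), Umbra→Slot 5 ($135), Juno→Slot 6 ($145), Ember→Slot 4 ($132) — total 99+91+135+145+132 = $602.
Column-greedy (each slot in turn goes to its best remaining advertiser) gives $527, worse by 75.
Next-best assignment: Kestrel→Slot 6, Harbor→Slot 1, Umbra→Slot 5, Juno→Slot 7, Ember→Slot 4 = $596.
Every other assignment is strictly worse.
Kestrel's own top slot is Slot 6 ($144), but forcing Kestrel→Slot 6 and reassigning the rest optimally gives only $596 — worse by 6.

Kestrel receives Slot 7.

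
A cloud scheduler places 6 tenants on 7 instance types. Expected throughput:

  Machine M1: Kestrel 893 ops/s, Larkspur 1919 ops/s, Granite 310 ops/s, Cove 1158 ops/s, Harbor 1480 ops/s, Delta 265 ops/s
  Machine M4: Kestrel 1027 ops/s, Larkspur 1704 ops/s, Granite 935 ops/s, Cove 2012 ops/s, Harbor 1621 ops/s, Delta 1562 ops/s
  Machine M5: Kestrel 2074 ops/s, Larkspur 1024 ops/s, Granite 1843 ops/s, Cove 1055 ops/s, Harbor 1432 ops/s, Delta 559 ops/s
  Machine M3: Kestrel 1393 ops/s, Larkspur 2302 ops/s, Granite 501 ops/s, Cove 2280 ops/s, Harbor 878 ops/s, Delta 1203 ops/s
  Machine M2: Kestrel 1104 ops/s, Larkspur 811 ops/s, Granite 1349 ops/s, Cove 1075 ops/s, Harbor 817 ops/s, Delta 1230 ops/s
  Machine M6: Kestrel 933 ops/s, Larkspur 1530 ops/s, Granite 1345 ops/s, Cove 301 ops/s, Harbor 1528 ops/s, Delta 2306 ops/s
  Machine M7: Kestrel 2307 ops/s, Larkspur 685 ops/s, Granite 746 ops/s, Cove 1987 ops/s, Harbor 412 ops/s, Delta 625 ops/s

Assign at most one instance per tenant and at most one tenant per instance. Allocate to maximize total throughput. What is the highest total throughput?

Optimal: Kestrel→Machine M7 (2307 ops/s), Larkspur→Machine M1 (1919 ops/s), Granite→Machine M5 (1843 ops/s), Cove→Machine M3 (2280 ops/s), Harbor→Machine M4 (1621 ops/s), Delta→Machine M6 (2306 ops/s) — total 2307+1919+1843+2280+1621+2306 = 12276 ops/s.
Column-greedy (each instance in turn goes to its best remaining tenant) gives 10085 ops/s, worse by 2191.
Checked against all permutations: 12276 ops/s is optimal.

Maximum total: 12276 ops/s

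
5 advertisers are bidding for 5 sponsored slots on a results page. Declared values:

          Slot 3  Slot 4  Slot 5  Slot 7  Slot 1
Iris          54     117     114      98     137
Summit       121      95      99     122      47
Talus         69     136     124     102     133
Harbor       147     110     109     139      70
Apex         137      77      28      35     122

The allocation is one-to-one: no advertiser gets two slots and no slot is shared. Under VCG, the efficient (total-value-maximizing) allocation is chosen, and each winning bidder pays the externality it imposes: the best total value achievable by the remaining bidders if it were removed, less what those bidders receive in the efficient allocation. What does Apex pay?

Efficient allocation: Iris→Slot 1 ($137), Summit→Slot 5 ($99), Talus→Slot 4 ($136), Harbor→Slot 7 ($139), Apex→Slot 3 ($137); total welfare W = $648.
Apex receives Slot 3 at value $137, so the others get W − 137 = $511.
Without Apex: best allocation of the remaining 4 bidders over all 5 slots is Iris→Slot 1 ($137), Summit→Slot 7 ($122), Talus→Slot 4 ($136), Harbor→Slot 3 ($147), total $542.
VCG payment = (others' best without Apex) − (others' welfare with Apex) = 542 − 511 = $31.

Apex pays $31.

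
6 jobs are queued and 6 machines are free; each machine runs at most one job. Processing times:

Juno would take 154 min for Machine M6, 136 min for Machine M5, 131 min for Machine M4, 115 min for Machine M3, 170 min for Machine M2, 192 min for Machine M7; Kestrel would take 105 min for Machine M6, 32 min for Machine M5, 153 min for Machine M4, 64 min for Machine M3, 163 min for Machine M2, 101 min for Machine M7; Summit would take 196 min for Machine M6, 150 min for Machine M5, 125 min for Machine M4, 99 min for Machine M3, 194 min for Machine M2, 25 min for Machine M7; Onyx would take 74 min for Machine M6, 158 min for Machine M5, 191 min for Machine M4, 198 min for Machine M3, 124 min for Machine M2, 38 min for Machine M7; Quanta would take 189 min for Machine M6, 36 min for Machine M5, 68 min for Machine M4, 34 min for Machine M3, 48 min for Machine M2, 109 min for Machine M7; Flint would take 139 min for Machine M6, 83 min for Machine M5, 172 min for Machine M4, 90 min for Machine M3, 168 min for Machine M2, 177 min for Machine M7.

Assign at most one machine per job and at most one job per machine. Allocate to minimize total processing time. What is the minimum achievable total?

Min total: 400 min

Optimal: Juno→Machine M4 (131 min), Kestrel→Machine M5 (32 min), Summit→Machine M7 (25 min), Onyx→Machine M6 (74 min), Quanta→Machine M2 (48 min), Flint→Machine M3 (90 min) — total 131+32+25+74+48+90 = 400 min.
Column-greedy (each machine in turn goes to its cheapest remaining job) gives 459 min, worse by 59.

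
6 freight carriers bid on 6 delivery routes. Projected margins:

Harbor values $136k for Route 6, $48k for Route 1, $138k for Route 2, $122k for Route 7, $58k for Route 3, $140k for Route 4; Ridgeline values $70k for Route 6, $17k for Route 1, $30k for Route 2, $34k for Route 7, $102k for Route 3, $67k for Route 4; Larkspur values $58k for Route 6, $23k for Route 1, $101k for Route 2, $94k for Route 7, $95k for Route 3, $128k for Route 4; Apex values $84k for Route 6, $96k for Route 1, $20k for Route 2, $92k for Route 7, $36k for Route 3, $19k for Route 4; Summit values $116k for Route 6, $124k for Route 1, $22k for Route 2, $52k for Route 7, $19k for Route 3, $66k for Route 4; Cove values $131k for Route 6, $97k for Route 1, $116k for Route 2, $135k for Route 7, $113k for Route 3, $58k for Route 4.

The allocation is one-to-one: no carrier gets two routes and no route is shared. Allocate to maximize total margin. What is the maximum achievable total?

Max total: $715k

Optimal: Harbor→Route 2 ($138k), Ridgeline→Route 3 ($102k), Larkspur→Route 4 ($128k), Apex→Route 1 ($96k), Summit→Route 6 ($116k), Cove→Route 7 ($135k) — total 138+102+128+96+116+135 = $715k.
Row-greedy (each carrier in turn takes its best remaining route) gives $690k, worse by 25.
Swapping Ridgeline↔Apex (Ridgeline→Route 1 $17k, Apex→Route 3 $36k) loses 145.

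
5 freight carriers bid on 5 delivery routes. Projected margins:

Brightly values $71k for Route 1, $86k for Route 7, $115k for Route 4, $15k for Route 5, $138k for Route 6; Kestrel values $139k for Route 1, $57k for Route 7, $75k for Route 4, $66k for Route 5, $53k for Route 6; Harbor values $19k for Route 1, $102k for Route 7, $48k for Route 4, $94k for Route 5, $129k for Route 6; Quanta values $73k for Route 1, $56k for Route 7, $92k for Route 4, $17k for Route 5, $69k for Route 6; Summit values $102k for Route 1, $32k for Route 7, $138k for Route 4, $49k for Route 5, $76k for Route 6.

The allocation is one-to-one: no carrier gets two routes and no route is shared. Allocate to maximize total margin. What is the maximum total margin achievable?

Max total: $565k

This is a one-to-one assignment (maximum-weight bipartite matching).
Optimal: Brightly→Route 6 ($138k), Kestrel→Route 1 ($139k), Harbor→Route 5 ($94k), Quanta→Route 7 ($56k), Summit→Route 4 ($138k) — total 138+139+94+56+138 = $565k.
Column-greedy (each route in turn goes to its best remaining carrier) gives $534k, worse by 31.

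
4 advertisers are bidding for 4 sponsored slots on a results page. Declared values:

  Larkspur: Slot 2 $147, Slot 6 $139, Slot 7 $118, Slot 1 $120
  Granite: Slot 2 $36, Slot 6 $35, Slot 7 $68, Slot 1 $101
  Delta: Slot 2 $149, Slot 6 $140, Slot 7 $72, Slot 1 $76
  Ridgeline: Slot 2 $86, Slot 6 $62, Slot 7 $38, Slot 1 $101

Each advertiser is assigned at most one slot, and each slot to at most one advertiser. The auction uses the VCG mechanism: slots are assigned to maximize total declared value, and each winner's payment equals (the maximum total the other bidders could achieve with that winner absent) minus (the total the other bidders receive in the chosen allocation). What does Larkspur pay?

Efficient allocation: Larkspur→Slot 6 ($139), Granite→Slot 7 ($68), Delta→Slot 2 ($149), Ridgeline→Slot 1 ($101); total welfare W = $457.
Larkspur receives Slot 6 at value $139, so the others get W − 139 = $318.
Without Larkspur: best allocation of the remaining 3 bidders over all 4 slots is Granite→Slot 1 ($101), Delta→Slot 6 ($140), Ridgeline→Slot 2 ($86), total $327.
VCG payment = (others' best without Larkspur) − (others' welfare with Larkspur) = 327 − 318 = $9.

Larkspur pays $9.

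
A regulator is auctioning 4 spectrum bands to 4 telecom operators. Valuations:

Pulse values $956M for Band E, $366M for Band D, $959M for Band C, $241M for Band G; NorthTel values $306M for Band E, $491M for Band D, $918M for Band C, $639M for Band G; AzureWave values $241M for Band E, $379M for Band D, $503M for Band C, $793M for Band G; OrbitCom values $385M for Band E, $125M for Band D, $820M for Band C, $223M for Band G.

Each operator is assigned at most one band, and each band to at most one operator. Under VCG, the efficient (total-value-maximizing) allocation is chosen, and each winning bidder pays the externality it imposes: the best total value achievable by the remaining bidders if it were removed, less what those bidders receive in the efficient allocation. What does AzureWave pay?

Efficient allocation: Pulse→Band E ($956M), NorthTel→Band D ($491M), AzureWave→Band G ($793M), OrbitCom→Band C ($820M); total welfare W = $3060M.
AzureWave receives Band G at value $793M, so the others get W − 793 = $2267M.
Without AzureWave: best allocation of the remaining 3 bidders over all 4 bands is Pulse→Band E ($956M), NorthTel→Band G ($639M), OrbitCom→Band C ($820M), total $2415M.
VCG payment = (others' best without AzureWave) − (others' welfare with AzureWave) = 2415 − 2267 = $148M.

AzureWave pays $148M.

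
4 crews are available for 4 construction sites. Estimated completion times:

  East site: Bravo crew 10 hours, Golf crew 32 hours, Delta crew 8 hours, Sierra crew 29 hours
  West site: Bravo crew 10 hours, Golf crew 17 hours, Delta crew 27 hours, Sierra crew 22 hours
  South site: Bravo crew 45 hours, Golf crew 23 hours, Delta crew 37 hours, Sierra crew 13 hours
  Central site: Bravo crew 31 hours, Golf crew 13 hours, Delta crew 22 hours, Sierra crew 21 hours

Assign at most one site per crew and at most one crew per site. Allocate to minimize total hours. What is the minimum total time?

Min total: 44 hours

This is a one-to-one assignment (minimum-cost bipartite matching).
Optimal: Bravo crew→West site (10 hours), Golf crew→Central site (13 hours), Delta crew→East site (8 hours), Sierra crew→South site (13 hours) — total 10+13+8+13 = 44 hours.
Row-greedy (each crew in turn takes its cheapest remaining site) gives 63 hours, worse by 19.
Next-best assignment: Bravo crew→East site, Golf crew→West site, Delta crew→Central site, Sierra crew→South site = 62 hours.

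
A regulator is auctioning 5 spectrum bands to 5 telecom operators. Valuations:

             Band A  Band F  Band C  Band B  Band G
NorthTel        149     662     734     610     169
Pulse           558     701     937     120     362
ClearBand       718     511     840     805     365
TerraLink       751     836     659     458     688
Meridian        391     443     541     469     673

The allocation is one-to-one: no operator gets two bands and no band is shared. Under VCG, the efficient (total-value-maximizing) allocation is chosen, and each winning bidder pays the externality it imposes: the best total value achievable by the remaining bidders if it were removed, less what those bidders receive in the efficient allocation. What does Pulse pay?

Efficient allocation: NorthTel→Band F ($662M), Pulse→Band C ($937M), ClearBand→Band B ($805M), TerraLink→Band A ($751M), Meridian→Band G ($673M); total welfare W = $3828M.
Pulse receives Band C at value $937M, so the others get W − 937 = $2891M.
Without Pulse: best allocation of the remaining 4 bidders over all 5 bands is NorthTel→Band C ($734M), ClearBand→Band B ($805M), TerraLink→Band F ($836M), Meridian→Band G ($673M), total $3048M.
VCG payment = (others' best without Pulse) − (others' welfare with Pulse) = 3048 − 2891 = $157M.

Pulse pays $157M.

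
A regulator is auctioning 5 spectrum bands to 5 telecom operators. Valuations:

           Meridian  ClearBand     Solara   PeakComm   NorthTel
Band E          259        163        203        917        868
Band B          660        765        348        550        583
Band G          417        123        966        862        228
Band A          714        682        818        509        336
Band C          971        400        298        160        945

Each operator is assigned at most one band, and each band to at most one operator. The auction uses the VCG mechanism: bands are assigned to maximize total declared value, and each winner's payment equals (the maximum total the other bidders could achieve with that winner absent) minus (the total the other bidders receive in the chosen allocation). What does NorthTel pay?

NorthTel pays $257M.

Efficient allocation: Meridian→Band A ($714M), ClearBand→Band B ($765M), Solara→Band G ($966M), PeakComm→Band E ($917M), NorthTel→Band C ($945M); total welfare W = $4307M.
NorthTel receives Band C at value $945M, so the others get W − 945 = $3362M.
Without NorthTel: best allocation of the remaining 4 bidders over all 5 bands is Meridian→Band C ($971M), ClearBand→Band B ($765M), Solara→Band G ($966M), PeakComm→Band E ($917M), total $3619M.
VCG payment = (others' best without NorthTel) − (others' welfare with NorthTel) = 3619 − 3362 = $257M.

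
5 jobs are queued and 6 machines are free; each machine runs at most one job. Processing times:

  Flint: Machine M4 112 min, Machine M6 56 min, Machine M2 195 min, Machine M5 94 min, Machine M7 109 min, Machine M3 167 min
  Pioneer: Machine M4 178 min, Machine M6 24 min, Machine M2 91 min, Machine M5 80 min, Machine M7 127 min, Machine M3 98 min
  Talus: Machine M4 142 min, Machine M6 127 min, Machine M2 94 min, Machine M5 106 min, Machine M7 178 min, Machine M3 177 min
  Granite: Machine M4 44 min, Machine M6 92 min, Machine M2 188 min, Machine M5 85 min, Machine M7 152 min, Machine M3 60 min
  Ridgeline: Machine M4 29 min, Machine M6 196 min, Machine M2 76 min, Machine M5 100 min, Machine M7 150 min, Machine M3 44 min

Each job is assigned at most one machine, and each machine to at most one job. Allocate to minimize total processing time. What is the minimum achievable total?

Optimal: Flint→Machine M5 (94 min), Pioneer→Machine M6 (24 min), Talus→Machine M2 (94 min), Granite→Machine M4 (44 min), Ridgeline→Machine M3 (44 min) — total 94+24+94+44+44 = 300 min.
Min-entry greedy (repeatedly take the single cheapest remaining cell) gives 301 min, worse by 1.

Minimum total: 300 min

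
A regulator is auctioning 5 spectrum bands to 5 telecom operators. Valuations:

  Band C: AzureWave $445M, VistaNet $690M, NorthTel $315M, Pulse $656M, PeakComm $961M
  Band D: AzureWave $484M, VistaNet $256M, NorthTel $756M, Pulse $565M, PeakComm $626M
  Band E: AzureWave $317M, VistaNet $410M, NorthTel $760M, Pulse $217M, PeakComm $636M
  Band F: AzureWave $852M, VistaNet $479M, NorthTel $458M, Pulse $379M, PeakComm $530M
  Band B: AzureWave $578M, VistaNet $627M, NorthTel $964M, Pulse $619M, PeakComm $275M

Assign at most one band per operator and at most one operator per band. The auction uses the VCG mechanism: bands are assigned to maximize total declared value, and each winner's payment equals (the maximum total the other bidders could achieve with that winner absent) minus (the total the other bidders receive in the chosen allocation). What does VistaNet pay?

Efficient allocation: AzureWave→Band F ($852M), VistaNet→Band B ($627M), NorthTel→Band E ($760M), Pulse→Band D ($565M), PeakComm→Band C ($961M); total welfare W = $3765M.
VistaNet receives Band B at value $627M, so the others get W − 627 = $3138M.
Without VistaNet: best allocation of the remaining 4 bidders over all 5 bands is AzureWave→Band F ($852M), NorthTel→Band B ($964M), Pulse→Band D ($565M), PeakComm→Band C ($961M), total $3342M.
VCG payment = (others' best without VistaNet) − (others' welfare with VistaNet) = 3342 − 3138 = $204M.

VistaNet pays $204M.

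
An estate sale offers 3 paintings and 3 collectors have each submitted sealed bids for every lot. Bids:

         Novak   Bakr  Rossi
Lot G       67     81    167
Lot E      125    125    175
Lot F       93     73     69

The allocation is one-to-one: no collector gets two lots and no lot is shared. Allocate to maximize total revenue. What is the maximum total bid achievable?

Max total: $385

This is the linear assignment problem.
Optimal: Novak→Lot F ($93), Bakr→Lot E ($125), Rossi→Lot G ($167) — total 93+125+167 = $385.
Row-greedy (each collector in turn takes its best remaining lot) gives $275, worse by 110.
Swapping Rossi↔Novak (Rossi→Lot F $69, Novak→Lot G $67) loses 124.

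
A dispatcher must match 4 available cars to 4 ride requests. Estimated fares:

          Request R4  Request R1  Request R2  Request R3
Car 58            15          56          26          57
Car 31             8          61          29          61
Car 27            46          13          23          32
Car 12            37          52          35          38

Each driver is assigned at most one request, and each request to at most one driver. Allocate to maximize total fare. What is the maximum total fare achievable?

Max total: $199

This is a one-to-one assignment (maximum-weight bipartite matching).
Optimal: Car 58→Request R3 ($57), Car 31→Request R1 ($61), Car 27→Request R4 ($46), Car 12→Request R2 ($35) — total 57+61+46+35 = $199.
Next-best assignment: Car 58→Request R1, Car 31→Request R3, Car 27→Request R4, Car 12→Request R2 = $198.
Every other assignment is strictly worse.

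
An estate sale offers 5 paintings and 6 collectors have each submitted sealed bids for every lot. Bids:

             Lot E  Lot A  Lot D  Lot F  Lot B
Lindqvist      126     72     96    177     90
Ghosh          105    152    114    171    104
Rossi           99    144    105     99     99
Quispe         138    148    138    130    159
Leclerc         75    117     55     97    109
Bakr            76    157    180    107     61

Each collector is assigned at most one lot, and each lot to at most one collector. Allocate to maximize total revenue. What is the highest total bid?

Optimal: Lindqvist→Lot E ($126), Rossi→Lot A ($144), Bakr→Lot D ($180), Ghosh→Lot F ($171), Quispe→Lot B ($159) — total 126+144+180+171+159 = $780.
Row-greedy (each collector in turn takes its best remaining lot) gives $668, worse by 112.
Swapping Rossi↔Bakr (Rossi→Lot D $105, Bakr→Lot A $157) loses 62.

Maximum total: $780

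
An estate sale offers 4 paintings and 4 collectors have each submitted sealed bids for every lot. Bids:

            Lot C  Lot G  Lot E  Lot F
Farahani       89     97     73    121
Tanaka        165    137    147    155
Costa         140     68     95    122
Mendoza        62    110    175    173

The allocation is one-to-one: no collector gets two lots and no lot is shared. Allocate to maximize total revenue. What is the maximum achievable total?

Optimal: Farahani→Lot F ($121), Tanaka→Lot G ($137), Costa→Lot C ($140), Mendoza→Lot E ($175) — total 121+137+140+175 = $573.
Row-greedy (each collector in turn takes its best remaining lot) gives $491, worse by 82.
Next-best assignment: Farahani→Lot G, Tanaka→Lot F, Costa→Lot C, Mendoza→Lot E = $567.
Checked against all permutations: $573 is optimal.

Max total: $573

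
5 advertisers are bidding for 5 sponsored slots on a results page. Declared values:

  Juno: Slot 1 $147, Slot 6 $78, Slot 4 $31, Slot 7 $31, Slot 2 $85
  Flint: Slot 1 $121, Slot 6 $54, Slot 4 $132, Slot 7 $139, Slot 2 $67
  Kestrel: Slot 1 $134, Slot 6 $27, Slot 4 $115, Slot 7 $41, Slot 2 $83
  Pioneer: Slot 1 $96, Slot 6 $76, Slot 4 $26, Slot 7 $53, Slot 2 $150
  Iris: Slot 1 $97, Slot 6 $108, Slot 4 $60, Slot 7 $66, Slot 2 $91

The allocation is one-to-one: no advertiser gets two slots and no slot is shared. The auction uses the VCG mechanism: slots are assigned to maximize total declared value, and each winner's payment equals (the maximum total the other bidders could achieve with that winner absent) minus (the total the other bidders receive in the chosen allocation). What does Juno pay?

Juno pays $19.

Efficient allocation: Juno→Slot 1 ($147), Flint→Slot 7 ($139), Kestrel→Slot 4 ($115), Pioneer→Slot 2 ($150), Iris→Slot 6 ($108); total welfare W = $659.
Juno receives Slot 1 at value $147, so the others get W − 147 = $512.
Without Juno: best allocation of the remaining 4 bidders over all 5 slots is Flint→Slot 7 ($139), Kestrel→Slot 1 ($134), Pioneer→Slot 2 ($150), Iris→Slot 6 ($108), total $531.
VCG payment = (others' best without Juno) − (others' welfare with Juno) = 531 − 512 = $19.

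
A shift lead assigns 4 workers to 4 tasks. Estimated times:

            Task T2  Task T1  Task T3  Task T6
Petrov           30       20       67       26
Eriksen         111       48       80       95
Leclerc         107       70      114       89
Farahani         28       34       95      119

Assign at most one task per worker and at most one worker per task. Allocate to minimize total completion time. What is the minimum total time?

Minimum total: 204 min

Optimal: Petrov→Task T6 (26 min), Eriksen→Task T3 (80 min), Leclerc→Task T1 (70 min), Farahani→Task T2 (28 min) — total 26+80+70+28 = 204 min.
Column-greedy (each task in turn goes to its cheapest remaining worker) gives 217 min, worse by 13.
Next-best assignment: Petrov→Task T6, Eriksen→Task T1, Leclerc→Task T3, Farahani→Task T2 = 216 min.
Checked against all permutations: 204 min is optimal.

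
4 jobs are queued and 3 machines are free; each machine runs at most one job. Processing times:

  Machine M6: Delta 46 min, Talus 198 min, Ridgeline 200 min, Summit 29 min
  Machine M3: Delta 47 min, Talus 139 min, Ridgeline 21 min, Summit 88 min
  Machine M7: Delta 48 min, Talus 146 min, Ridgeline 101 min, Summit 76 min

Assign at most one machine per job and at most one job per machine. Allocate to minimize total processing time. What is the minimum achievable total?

This is the linear assignment problem.
Optimal: Summit→Machine M6 (29 min), Ridgeline→Machine M3 (21 min), Delta→Machine M7 (48 min) — total 29+21+48 = 98 min.
Row-greedy (each job in turn takes its cheapest remaining machine) gives 286 min, worse by 188.
Swapping Summit↔Ridgeline (Summit→Machine M3 88 min, Ridgeline→Machine M6 200 min) adds 238.

Minimum total: 98 min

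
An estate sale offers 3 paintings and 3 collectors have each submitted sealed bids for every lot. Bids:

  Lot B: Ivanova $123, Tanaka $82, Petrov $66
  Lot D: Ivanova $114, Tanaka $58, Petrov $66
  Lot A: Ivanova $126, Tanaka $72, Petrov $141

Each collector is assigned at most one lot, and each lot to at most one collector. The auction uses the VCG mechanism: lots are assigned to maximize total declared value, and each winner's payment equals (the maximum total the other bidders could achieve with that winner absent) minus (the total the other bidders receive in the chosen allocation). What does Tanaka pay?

Efficient allocation: Ivanova→Lot D ($114), Tanaka→Lot B ($82), Petrov→Lot A ($141); total welfare W = $337.
Tanaka receives Lot B at value $82, so the others get W − 82 = $255.
Without Tanaka: best allocation of the remaining 2 bidders over all 3 lots is Ivanova→Lot B ($123), Petrov→Lot A ($141), total $264.
VCG payment = (others' best without Tanaka) − (others' welfare with Tanaka) = 264 − 255 = $9.

Tanaka pays $9.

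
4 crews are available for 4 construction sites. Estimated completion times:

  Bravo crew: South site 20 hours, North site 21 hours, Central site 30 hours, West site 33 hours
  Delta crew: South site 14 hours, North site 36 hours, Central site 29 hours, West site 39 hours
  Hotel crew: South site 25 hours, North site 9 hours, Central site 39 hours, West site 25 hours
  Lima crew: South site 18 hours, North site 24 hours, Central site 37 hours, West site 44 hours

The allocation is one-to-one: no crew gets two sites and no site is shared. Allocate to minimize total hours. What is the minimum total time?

Min total: 89 hours

Treat this as an assignment problem: match each crew to one site.
Optimal: Bravo crew→West site (33 hours), Delta crew→Central site (29 hours), Hotel crew→North site (9 hours), Lima crew→South site (18 hours) — total 33+29+9+18 = 89 hours.
Column-greedy (each site in turn goes to its cheapest remaining crew) gives 97 hours, worse by 8.
Next-best assignment: Bravo crew→North site, Delta crew→Central site, Hotel crew→West site, Lima crew→South site = 93 hours.
Every other assignment is strictly worse.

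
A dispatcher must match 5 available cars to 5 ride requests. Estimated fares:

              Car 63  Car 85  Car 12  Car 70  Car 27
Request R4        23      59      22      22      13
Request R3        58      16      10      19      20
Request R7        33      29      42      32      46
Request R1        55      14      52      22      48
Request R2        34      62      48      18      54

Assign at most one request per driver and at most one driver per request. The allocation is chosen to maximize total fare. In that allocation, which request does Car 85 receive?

Car 85 receives Request R4.

Treat this as an assignment problem: match each driver to one request.
Optimal: Car 63→Request R3 ($58), Car 85→Request R4 ($59), Car 12→Request R1 ($52), Car 70→Request R7 ($32), Car 27→Request R2 ($54) — total 58+59+52+32+54 = $255.
Swapping Car 12↔Car 63 (Car 12→Request R3 $10, Car 63→Request R1 $55) loses 45.
Every other assignment is strictly worse.
Car 85's own top request is Request R2 ($62), but forcing Car 85→Request R2 and reassigning the rest optimally gives only $240 — worse by 15.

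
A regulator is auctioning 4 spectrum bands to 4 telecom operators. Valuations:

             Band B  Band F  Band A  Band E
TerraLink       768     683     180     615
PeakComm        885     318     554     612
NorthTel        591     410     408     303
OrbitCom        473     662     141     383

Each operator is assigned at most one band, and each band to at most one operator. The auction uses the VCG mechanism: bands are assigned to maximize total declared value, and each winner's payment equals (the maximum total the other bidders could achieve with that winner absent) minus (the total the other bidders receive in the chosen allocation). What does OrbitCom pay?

Efficient allocation: TerraLink→Band E ($615M), PeakComm→Band B ($885M), NorthTel→Band A ($408M), OrbitCom→Band F ($662M); total welfare W = $2570M.
OrbitCom receives Band F at value $662M, so the others get W − 662 = $1908M.
Without OrbitCom: best allocation of the remaining 3 bidders over all 4 bands is TerraLink→Band F ($683M), PeakComm→Band B ($885M), NorthTel→Band A ($408M), total $1976M.
VCG payment = (others' best without OrbitCom) − (others' welfare with OrbitCom) = 1976 − 1908 = $68M.

OrbitCom pays $68M.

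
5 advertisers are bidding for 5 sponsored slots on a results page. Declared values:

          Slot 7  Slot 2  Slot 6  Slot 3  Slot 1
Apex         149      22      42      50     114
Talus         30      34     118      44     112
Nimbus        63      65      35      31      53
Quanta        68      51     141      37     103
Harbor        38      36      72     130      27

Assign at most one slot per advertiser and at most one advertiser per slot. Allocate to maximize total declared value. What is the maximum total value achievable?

Treat this as an assignment problem: match each advertiser to one slot.
Optimal: Apex→Slot 7 ($149), Talus→Slot 1 ($112), Nimbus→Slot 2 ($65), Quanta→Slot 6 ($141), Harbor→Slot 3 ($130) — total 149+112+65+141+130 = $597.
Row-greedy (each advertiser in turn takes its best remaining slot) gives $565, worse by 32.

Maximum total: $597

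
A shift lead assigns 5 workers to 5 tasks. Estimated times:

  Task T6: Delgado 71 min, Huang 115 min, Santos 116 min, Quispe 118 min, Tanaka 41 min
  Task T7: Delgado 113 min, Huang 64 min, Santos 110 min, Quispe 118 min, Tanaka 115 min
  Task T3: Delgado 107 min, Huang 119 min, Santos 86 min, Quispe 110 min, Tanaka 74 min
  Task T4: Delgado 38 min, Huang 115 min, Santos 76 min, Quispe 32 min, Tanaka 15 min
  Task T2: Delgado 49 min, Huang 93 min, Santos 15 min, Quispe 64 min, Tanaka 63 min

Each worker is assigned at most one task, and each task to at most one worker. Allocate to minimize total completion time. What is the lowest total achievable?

Optimal: Delgado→Task T6 (71 min), Huang→Task T7 (64 min), Santos→Task T2 (15 min), Quispe→Task T4 (32 min), Tanaka→Task T3 (74 min) — total 71+64+15+32+74 = 256 min.
Min-entry greedy (repeatedly take the single cheapest remaining cell) gives 275 min, worse by 19.
Next-best assignment: Delgado→Task T3, Huang→Task T7, Santos→Task T2, Quispe→Task T4, Tanaka→Task T6 = 259 min.

Min total: 256 min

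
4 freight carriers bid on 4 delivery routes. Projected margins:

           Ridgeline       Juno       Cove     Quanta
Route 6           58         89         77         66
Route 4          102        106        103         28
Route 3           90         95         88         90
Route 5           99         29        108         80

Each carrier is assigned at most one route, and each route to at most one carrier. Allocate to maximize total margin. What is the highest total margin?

This is a one-to-one assignment (maximum-weight bipartite matching).
Optimal: Ridgeline→Route 4 ($102k), Juno→Route 6 ($89k), Cove→Route 5 ($108k), Quanta→Route 3 ($90k) — total 102+89+108+90 = $389k.
Checked against all permutations: $389k is optimal.

Max total: $389k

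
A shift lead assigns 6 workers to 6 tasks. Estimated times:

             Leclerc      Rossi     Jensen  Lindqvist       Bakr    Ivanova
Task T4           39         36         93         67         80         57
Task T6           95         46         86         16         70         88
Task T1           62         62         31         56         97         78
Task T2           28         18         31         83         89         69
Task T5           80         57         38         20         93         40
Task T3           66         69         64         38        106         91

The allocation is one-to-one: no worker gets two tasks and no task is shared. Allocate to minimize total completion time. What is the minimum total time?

Minimum total: 236 min

This is the linear assignment problem.
Optimal: Leclerc→Task T4 (39 min), Rossi→Task T2 (18 min), Jensen→Task T1 (31 min), Lindqvist→Task T3 (38 min), Bakr→Task T6 (70 min), Ivanova→Task T5 (40 min) — total 39+18+31+38+70+40 = 236 min.
Min-entry greedy (repeatedly take the single cheapest remaining cell) gives 250 min, worse by 14.
Next-best assignment: Leclerc→Task T2, Rossi→Task T4, Jensen→Task T1, Lindqvist→Task T3, Bakr→Task T6, Ivanova→Task T5 = 243 min.
Swapping Jensen↔Lindqvist (Jensen→Task T3 64 min, Lindqvist→Task T1 56 min) adds 51.
No other one-to-one assignment undercuts 236 min.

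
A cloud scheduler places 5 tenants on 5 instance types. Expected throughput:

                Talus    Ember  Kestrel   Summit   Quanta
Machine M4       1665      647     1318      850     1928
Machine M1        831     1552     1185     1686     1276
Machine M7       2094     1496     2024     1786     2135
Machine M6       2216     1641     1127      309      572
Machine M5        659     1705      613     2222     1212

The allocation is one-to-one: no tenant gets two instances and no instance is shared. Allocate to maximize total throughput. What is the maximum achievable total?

This is the linear assignment problem.
Optimal: Talus→Machine M6 (2216 ops/s), Ember→Machine M1 (1552 ops/s), Kestrel→Machine M7 (2024 ops/s), Summit→Machine M5 (2222 ops/s), Quanta→Machine M4 (1928 ops/s) — total 2216+1552+2024+2222+1928 = 9942 ops/s.
Max-entry greedy (repeatedly take the single best remaining cell) gives 9443 ops/s, worse by 499.
Next-best assignment: Talus→Machine M6, Ember→Machine M5, Kestrel→Machine M7, Summit→Machine M1, Quanta→Machine M4 = 9559 ops/s.

Maximum total: 9942 ops/s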